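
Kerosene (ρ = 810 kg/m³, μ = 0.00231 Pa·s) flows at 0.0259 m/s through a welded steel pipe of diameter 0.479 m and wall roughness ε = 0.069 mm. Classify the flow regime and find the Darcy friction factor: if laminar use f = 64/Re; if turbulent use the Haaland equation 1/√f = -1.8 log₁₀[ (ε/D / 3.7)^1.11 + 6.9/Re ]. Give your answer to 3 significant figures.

f ≈ 0.0395

Re = ρVD/μ = 810·0.0259·0.479/0.00231 = 4350.
Re > 4000 → turbulent. ε/D = 6.9e-05/0.479 = 0.000144; Haaland: 1/√f = -1.8 log₁₀[1.27e-05 + 0.00159] = 5.033, so f = 0.03948.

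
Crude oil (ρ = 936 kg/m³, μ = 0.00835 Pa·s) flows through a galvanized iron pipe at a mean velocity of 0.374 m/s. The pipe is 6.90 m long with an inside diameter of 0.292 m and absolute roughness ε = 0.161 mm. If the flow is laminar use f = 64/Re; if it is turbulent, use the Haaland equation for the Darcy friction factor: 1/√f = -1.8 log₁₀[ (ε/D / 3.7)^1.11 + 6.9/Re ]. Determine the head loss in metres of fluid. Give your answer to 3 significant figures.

Reynolds number Re = ρVD/μ = 936 · 0.374 · 0.292 / 0.00835 = 1.224e+04.
Re > 4000 → turbulent. Relative roughness ε/D = 0.000161/0.292 = 0.000551. Haaland: 1/√f = -1.8 log₁₀[(0.000551/3.7)^1.11 + 6.9/1.224e+04] = -1.8 log₁₀[5.65e-05 + 0.000564] = 5.773, so f = 0.03.
Darcy-Weisbach: ΔP = f(L/D)(ρV²/2) = 0.03·(6.9/0.292)·(936·0.374²/2) = 0.03·23.63·65.46 = 46.41 Pa.
Head loss h_f = ΔP/(ρg) = 46.41/(936·9.81) = 0.00505 m.

h_f ≈ 0.00505 m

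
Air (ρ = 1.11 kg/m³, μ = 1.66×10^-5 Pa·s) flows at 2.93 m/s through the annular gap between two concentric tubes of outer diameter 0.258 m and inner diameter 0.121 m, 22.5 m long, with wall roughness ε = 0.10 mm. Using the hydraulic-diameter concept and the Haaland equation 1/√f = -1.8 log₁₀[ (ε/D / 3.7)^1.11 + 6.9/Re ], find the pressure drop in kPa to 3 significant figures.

Hydraulic diameter D_h = 4A/P = D_o - D_i = 0.258 - 0.121 = 0.137 m.
Re = ρVD_h/μ = 1.11·2.93·0.137/1.66e-05 = 2.684e+04.
ε/D_h = 0.0001/0.137 = 0.00073; Haaland gives 1/√f = -1.8 log₁₀[7.72e-05+0.000257] = 6.257, so f = 0.02555.
ΔP = f(L/D_h)(ρV²/2) = 0.02555·22.5/0.137·4.765 = 19.99 Pa.
ΔP = 0.0200 kPa.

ΔP ≈ 0.0200 kPa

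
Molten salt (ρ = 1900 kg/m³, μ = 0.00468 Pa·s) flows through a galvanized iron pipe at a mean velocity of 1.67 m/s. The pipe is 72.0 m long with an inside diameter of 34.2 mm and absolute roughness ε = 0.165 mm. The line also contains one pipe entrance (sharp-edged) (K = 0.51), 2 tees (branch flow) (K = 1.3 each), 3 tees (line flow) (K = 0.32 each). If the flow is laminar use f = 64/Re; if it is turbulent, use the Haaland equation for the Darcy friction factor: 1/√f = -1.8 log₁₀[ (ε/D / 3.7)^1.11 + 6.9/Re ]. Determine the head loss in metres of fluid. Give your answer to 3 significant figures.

Reynolds number Re = ρVD/μ = 1900 · 1.67 · 0.0342 / 0.00468 = 2.319e+04.
Re > 4000 → turbulent. Relative roughness ε/D = 0.000165/0.0342 = 0.00482. Haaland: 1/√f = -1.8 log₁₀[(0.00482/3.7)^1.11 + 6.9/2.319e+04] = -1.8 log₁₀[0.000628 + 0.000298] = 5.46, so f = 0.03354.
Total minor-loss coefficient ΣK = 1·0.51 + 2·1.3 + 3·0.32 = 4.07.
ΔP = [f·L/D + ΣK]·(ρV²/2) = [0.03354·72/0.0342 + 4.07]·(1900·1.67²/2) = [70.61 + 4.07]·2649 = 1.979e+05 Pa.
Head loss h_f = ΔP/(ρg) = 1.979e+05/(1900·9.81) = 10.6 m.

h_f ≈ 10.6 m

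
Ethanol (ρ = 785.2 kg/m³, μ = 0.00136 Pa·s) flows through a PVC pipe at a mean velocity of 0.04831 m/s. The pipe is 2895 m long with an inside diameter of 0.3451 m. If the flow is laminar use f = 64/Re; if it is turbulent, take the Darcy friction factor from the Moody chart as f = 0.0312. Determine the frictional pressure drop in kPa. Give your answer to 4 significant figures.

Reynolds number Re = ρVD/μ = 785.2 · 0.04831 · 0.3451 / 0.00136 = 9626.
Re > 4000 → turbulent; use the Moody-chart value f = 0.0312.
Darcy-Weisbach: ΔP = f(L/D)(ρV²/2) = 0.0312·(2895/0.3451)·(785.2·0.04831²/2) = 0.0312·8389·0.9163 = 239.8 Pa.
ΔP = 239.8 Pa = 0.2398 kPa.

ΔP ≈ 0.2398 kPa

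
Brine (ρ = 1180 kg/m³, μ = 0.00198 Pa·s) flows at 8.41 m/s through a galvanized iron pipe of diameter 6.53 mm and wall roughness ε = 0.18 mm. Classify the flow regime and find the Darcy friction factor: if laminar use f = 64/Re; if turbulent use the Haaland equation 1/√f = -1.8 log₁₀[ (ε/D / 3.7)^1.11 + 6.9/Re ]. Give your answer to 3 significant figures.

Re = ρVD/μ = 1180·8.41·0.00653/0.00198 = 3.273e+04.
Re > 4000 → turbulent. ε/D = 0.00018/0.00653 = 0.0276; Haaland: 1/√f = -1.8 log₁₀[0.00435 + 0.000211] = 4.214, so f = 0.0563.

f ≈ 0.0563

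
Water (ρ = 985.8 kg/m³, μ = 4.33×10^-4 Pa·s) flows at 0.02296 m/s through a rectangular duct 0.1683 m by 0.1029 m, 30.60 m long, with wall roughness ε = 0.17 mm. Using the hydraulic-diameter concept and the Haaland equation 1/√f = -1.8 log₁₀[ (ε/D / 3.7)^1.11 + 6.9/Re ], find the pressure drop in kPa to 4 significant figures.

Hydraulic diameter D_h = 4A/P = 4·(0.1683·0.1029)/(2·(0.1683+0.1029)) = 0.06927/0.5424 = 0.1277 m.
Re = ρVD_h/μ = 985.8·0.02296·0.1277/0.000433 = 6676.
ε/D_h = 0.00017/0.1277 = 0.00133; Haaland gives 1/√f = -1.8 log₁₀[0.00015+0.00103] = 5.268, so f = 0.03603.
ΔP = f(L/D_h)(ρV²/2) = 0.03603·30.6/0.1277·0.2598 = 2.243 Pa.
ΔP = 0.002243 kPa.

ΔP ≈ 0.002243 kPa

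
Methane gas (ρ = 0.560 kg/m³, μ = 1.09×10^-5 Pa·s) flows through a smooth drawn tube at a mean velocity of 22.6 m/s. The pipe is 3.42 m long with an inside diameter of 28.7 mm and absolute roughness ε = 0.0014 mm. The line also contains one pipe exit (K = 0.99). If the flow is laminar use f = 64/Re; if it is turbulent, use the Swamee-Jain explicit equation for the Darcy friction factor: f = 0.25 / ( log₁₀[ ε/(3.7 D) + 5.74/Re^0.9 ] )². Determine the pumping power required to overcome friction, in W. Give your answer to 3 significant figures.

P ≈ 7.79 W

Reynolds number Re = ρVD/μ = 0.56 · 22.6 · 0.0287 / 1.09e-05 = 3.332e+04.
Re > 4000 → turbulent. Relative roughness ε/D = 1.4e-06/0.0287 = 4.88e-05. Swamee-Jain: f = 0.25/(log₁₀[4.88e-05/3.7 + 5.74/3.332e+04^0.9])² = 0.25/(log₁₀[1.32e-05 + 0.000488])² = 0.25/(-3.3)² = 0.02296.
Total minor-loss coefficient ΣK = 1·0.99 = 0.99.
ΔP = [f·L/D + ΣK]·(ρV²/2) = [0.02296·3.42/0.0287 + 0.99]·(0.56·22.6²/2) = [2.736 + 0.99]·143 = 532.8 Pa.
Q = V·A = 22.6·0.0006469 = 0.01462 m³/s.
Pumping power P = QΔP = 0.01462·532.8 = 7.790 W = 7.79 W.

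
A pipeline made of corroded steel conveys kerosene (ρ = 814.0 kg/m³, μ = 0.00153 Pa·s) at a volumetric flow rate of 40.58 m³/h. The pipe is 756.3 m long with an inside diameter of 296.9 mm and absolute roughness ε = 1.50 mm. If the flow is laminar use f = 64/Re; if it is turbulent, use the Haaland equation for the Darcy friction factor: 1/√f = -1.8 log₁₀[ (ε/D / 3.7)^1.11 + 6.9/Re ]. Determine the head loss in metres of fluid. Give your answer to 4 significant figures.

Q = 40.58 m³/h = 40.58/3600 = 0.01127 m³/s.
Cross-sectional area A = πD²/4 = π(0.2969)²/4 = 0.06923 m²; mean velocity V = Q/A = 0.01127/0.06923 = 0.1628 m/s.
Reynolds number Re = ρVD/μ = 814 · 0.1628 · 0.2969 / 0.00153 = 2.572e+04.
Re > 4000 → turbulent. Relative roughness ε/D = 0.0015/0.2969 = 0.00505. Haaland: 1/√f = -1.8 log₁₀[(0.00505/3.7)^1.11 + 6.9/2.572e+04] = -1.8 log₁₀[0.000661 + 0.000268] = 5.457, so f = 0.03358.
Darcy-Weisbach: ΔP = f(L/D)(ρV²/2) = 0.03358·(756.3/0.2969)·(814·0.1628²/2) = 0.03358·2547·10.79 = 922.8 Pa.
Head loss h_f = ΔP/(ρg) = 922.8/(814·9.81) = 0.1156 m.

h_f ≈ 0.1156 m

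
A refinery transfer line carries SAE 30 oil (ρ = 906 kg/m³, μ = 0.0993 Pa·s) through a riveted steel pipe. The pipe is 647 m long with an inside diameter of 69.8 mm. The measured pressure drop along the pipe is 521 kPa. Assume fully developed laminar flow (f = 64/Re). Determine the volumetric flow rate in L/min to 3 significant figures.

Q ≈ 283 L/min

For laminar flow, f = 64/Re with Re = ρVD/μ, so Darcy-Weisbach reduces to ΔP = 32μLV/D². Solving for V: V = ΔP·D²/(32μL) = 5.21e+05·(0.0698)²/(32·0.0993·647) = 1.235 m/s.
Check: Re = ρVD/μ = 906·1.235·0.0698/0.0993 = 786.3 < 2300, so the laminar assumption holds.
Q = V·A = 1.235·(π/4·0.0698²) = 0.004724 m³/s = 283 L/min.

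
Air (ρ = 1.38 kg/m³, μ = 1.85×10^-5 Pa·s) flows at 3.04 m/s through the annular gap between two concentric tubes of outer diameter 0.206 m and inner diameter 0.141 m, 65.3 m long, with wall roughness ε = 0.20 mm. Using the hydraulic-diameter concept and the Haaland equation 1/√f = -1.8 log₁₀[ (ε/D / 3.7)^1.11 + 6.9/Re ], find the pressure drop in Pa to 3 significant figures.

ΔP ≈ 210 Pa

Hydraulic diameter D_h = 4A/P = D_o - D_i = 0.206 - 0.141 = 0.065 m.
Re = ρVD_h/μ = 1.38·3.04·0.065/1.85e-05 = 1.474e+04.
ε/D_h = 0.0002/0.065 = 0.00308; Haaland gives 1/√f = -1.8 log₁₀[0.000381+0.000468] = 5.528, so f = 0.03273.
ΔP = f(L/D_h)(ρV²/2) = 0.03273·65.3/0.065·6.377 = 209.7 Pa.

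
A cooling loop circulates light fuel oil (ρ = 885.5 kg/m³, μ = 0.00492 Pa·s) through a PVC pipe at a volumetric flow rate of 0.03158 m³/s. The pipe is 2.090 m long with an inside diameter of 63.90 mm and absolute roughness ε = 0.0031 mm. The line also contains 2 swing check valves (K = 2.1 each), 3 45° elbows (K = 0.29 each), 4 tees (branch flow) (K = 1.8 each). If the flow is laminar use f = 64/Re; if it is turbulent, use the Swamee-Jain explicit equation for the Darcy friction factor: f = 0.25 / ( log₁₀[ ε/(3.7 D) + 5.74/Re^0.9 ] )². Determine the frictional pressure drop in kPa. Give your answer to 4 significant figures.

ΔP ≈ 551.7 kPa

Cross-sectional area A = πD²/4 = π(0.0639)²/4 = 0.003207 m²; mean velocity V = Q/A = 0.03158/0.003207 = 9.847 m/s.
Reynolds number Re = ρVD/μ = 885.5 · 9.847 · 0.0639 / 0.00492 = 1.133e+05.
Re > 4000 → turbulent. Relative roughness ε/D = 3.1e-06/0.0639 = 4.85e-05. Swamee-Jain: f = 0.25/(log₁₀[4.85e-05/3.7 + 5.74/1.133e+05^0.9])² = 0.25/(log₁₀[1.31e-05 + 0.000162])² = 0.25/(-3.756)² = 0.01772.
Total minor-loss coefficient ΣK = 2·2.1 + 3·0.29 + 4·1.8 = 12.3.
ΔP = [f·L/D + ΣK]·(ρV²/2) = [0.01772·2.09/0.0639 + 12.3]·(885.5·9.847²/2) = [0.5796 + 12.3]·4.293e+04 = 5.517e+05 Pa.
ΔP = 5.517e+05 Pa = 551.7 kPa.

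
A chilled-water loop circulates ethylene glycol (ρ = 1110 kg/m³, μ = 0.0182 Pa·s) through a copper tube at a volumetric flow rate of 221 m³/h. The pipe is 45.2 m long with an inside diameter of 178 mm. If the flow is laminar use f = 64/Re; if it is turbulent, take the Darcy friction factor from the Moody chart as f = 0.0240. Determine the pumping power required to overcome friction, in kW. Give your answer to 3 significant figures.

P ≈ 1.26 kW

Q = 221 m³/h = 221/3600 = 0.06139 m³/s.
Cross-sectional area A = πD²/4 = π(0.178)²/4 = 0.02488 m²; mean velocity V = Q/A = 0.06139/0.02488 = 2.467 m/s.
Reynolds number Re = ρVD/μ = 1110 · 2.467 · 0.178 / 0.0182 = 2.678e+04.
Re > 4000 → turbulent; use the Moody-chart value f = 0.0240.
Darcy-Weisbach: ΔP = f(L/D)(ρV²/2) = 0.024·(45.2/0.178)·(1110·2.467²/2) = 0.024·253.9·3378 = 2.058e+04 Pa.
Pumping power P = QΔP = 0.06139·2.058e+04 = 1264 W = 1.26 kW.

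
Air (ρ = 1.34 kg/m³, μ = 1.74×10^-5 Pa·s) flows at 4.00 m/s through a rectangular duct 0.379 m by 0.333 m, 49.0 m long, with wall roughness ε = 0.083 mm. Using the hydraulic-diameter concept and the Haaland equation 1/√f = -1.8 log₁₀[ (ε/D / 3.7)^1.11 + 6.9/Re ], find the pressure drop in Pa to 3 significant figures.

ΔP ≈ 27.6 Pa

Hydraulic diameter D_h = 4A/P = 4·(0.379·0.333)/(2·(0.379+0.333)) = 0.5048/1.424 = 0.3545 m.
Re = ρVD_h/μ = 1.34·4·0.3545/1.74e-05 = 1.092e+05.
ε/D_h = 8.3e-05/0.3545 = 0.000234; Haaland gives 1/√f = -1.8 log₁₀[2.18e-05+6.32e-05] = 7.327, so f = 0.01863.
ΔP = f(L/D_h)(ρV²/2) = 0.01863·49/0.3545·10.72 = 27.6 Pa.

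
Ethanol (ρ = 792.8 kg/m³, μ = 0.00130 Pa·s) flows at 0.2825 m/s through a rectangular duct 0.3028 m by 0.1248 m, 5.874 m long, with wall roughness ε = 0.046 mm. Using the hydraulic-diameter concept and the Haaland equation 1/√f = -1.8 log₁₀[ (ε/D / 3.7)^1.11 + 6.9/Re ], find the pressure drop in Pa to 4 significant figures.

ΔP ≈ 25.04 Pa

Hydraulic diameter D_h = 4A/P = 4·(0.3028·0.1248)/(2·(0.3028+0.1248)) = 0.1512/0.8552 = 0.1768 m.
Re = ρVD_h/μ = 792.8·0.2825·0.1768/0.0013 = 3.045e+04.
ε/D_h = 4.6e-05/0.1768 = 0.00026; Haaland gives 1/√f = -1.8 log₁₀[2.46e-05+0.000227] = 6.48, so f = 0.02381.
ΔP = f(L/D_h)(ρV²/2) = 0.02381·5.874/0.1768·31.64 = 25.04 Pa.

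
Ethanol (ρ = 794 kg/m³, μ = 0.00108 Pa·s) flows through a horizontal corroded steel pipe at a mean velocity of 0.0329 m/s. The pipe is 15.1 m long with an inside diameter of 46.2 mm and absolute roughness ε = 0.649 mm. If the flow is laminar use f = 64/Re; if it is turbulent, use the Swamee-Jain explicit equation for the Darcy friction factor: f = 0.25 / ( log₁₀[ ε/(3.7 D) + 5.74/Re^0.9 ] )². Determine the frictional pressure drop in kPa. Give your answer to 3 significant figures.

ΔP ≈ 0.00804 kPa

Reynolds number Re = ρVD/μ = 794 · 0.0329 · 0.0462 / 0.00108 = 1117.
Re < 2300 → laminar flow, so f = 64/Re = 64/1117 = 0.05727 (the turbulent correlation is not needed).
Darcy-Weisbach: ΔP = f(L/D)(ρV²/2) = 0.05727·(15.1/0.0462)·(794·0.0329²/2) = 0.05727·326.8·0.4297 = 8.044 Pa.
ΔP = 8.044 Pa = 0.00804 kPa.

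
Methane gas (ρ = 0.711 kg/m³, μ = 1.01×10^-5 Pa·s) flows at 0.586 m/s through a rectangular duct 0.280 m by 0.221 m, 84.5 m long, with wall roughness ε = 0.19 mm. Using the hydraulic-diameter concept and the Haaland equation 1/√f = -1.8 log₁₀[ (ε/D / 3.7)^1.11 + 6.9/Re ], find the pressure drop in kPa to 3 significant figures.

ΔP ≈ 0.00132 kPa

Hydraulic diameter D_h = 4A/P = 4·(0.28·0.221)/(2·(0.28+0.221)) = 0.2475/1.002 = 0.247 m.
Re = ρVD_h/μ = 0.711·0.586·0.247/1.01e-05 = 1.019e+04.
ε/D_h = 0.00019/0.247 = 0.000769; Haaland gives 1/√f = -1.8 log₁₀[8.18e-05+0.000677] = 5.616, so f = 0.03171.
ΔP = f(L/D_h)(ρV²/2) = 0.03171·84.5/0.247·0.1221 = 1.324 Pa.
ΔP = 0.00132 kPa.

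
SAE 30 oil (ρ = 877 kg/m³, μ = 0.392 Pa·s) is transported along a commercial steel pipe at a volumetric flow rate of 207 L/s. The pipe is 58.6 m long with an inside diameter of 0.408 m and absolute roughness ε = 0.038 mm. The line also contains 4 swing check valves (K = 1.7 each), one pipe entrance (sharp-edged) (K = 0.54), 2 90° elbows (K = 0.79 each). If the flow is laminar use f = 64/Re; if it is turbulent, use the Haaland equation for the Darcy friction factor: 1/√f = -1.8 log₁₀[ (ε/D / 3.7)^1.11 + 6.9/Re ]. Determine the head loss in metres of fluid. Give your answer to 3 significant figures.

h_f ≈ 1.95 m

Q = 207 L/s = 207/1000 = 0.207 m³/s.
Cross-sectional area A = πD²/4 = π(0.408)²/4 = 0.1307 m²; mean velocity V = Q/A = 0.207/0.1307 = 1.583 m/s.
Reynolds number Re = ρVD/μ = 877 · 1.583 · 0.408 / 0.392 = 1445.
Re < 2300 → laminar flow, so f = 64/Re = 64/1445 = 0.04428 (the turbulent correlation is not needed).
Total minor-loss coefficient ΣK = 4·1.7 + 1·0.54 + 2·0.79 = 8.92.
ΔP = [f·L/D + ΣK]·(ρV²/2) = [0.04428·58.6/0.408 + 8.92]·(877·1.583²/2) = [6.36 + 8.92]·1099 = 1.68e+04 Pa.
Head loss h_f = ΔP/(ρg) = 1.68e+04/(877·9.81) = 1.95 m.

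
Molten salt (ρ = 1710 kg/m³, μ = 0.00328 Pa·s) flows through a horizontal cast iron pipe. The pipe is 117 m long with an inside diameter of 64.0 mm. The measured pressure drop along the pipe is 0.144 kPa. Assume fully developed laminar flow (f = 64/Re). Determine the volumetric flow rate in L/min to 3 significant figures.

For laminar flow, f = 64/Re with Re = ρVD/μ, so Darcy-Weisbach reduces to ΔP = 32μLV/D². Solving for V: V = ΔP·D²/(32μL) = 144·(0.064)²/(32·0.00328·117) = 0.04803 m/s.
Check: Re = ρVD/μ = 1710·0.04803·0.064/0.00328 = 1603 < 2300, so the laminar assumption holds.
Q = V·A = 0.04803·(π/4·0.064²) = 0.0001545 m³/s = 9.27 L/min.

Q ≈ 9.27 L/min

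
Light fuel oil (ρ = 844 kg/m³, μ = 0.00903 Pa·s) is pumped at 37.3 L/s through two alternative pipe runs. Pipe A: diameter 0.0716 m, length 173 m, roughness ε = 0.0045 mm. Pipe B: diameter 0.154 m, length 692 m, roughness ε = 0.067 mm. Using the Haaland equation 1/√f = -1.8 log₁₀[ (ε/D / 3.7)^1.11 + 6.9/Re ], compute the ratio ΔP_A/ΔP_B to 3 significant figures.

ΔP_A/ΔP_B ≈ 9.36

Pipe A: V = Q/A = 0.0373/0.004026 = 9.264 m/s; Re = 6.2e+04; ε/D = 6.28e-05; Haaland → f = 0.01994; ΔP_A = f(L/D)(ρV²/2) = 1.745e+06 Pa.
Pipe B: V = Q/A = 0.0373/0.01863 = 2.003 m/s; Re = 2.882e+04; ε/D = 0.000435; Haaland → f = 0.02451; ΔP_B = f(L/D)(ρV²/2) = 1.864e+05 Pa.
ΔP_A/ΔP_B = 1.745e+06/1.864e+05 = 9.36.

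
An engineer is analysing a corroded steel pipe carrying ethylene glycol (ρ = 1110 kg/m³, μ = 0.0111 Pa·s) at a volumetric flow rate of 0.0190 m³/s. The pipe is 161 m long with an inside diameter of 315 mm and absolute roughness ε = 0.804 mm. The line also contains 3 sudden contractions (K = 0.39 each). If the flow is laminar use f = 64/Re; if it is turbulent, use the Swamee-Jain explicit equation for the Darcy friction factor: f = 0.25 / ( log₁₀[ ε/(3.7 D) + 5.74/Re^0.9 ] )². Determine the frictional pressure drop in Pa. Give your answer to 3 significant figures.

ΔP ≈ 663 Pa

Cross-sectional area A = πD²/4 = π(0.315)²/4 = 0.07793 m²; mean velocity V = Q/A = 0.019/0.07793 = 0.2438 m/s.
Reynolds number Re = ρVD/μ = 1110 · 0.2438 · 0.315 / 0.0111 = 7680.
Re > 4000 → turbulent. Relative roughness ε/D = 0.000804/0.315 = 0.00255. Swamee-Jain: f = 0.25/(log₁₀[0.00255/3.7 + 5.74/7680^0.9])² = 0.25/(log₁₀[0.00069 + 0.00183])² = 0.25/(-2.599)² = 0.03701.
Total minor-loss coefficient ΣK = 3·0.39 = 1.17.
ΔP = [f·L/D + ΣK]·(ρV²/2) = [0.03701·161/0.315 + 1.17]·(1110·0.2438²/2) = [18.92 + 1.17]·32.99 = 662.7 Pa.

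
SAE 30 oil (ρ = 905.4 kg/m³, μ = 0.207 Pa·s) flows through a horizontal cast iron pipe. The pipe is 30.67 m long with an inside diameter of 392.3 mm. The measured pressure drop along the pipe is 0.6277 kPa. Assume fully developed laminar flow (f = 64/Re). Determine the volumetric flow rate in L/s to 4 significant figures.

Q ≈ 57.48 L/s

For laminar flow, f = 64/Re with Re = ρVD/μ, so Darcy-Weisbach reduces to ΔP = 32μLV/D². Solving for V: V = ΔP·D²/(32μL) = 627.7·(0.3923)²/(32·0.207·30.67) = 0.4755 m/s.
Check: Re = ρVD/μ = 905.4·0.4755·0.3923/0.207 = 815.9 < 2300, so the laminar assumption holds.
Q = V·A = 0.4755·(π/4·0.3923²) = 0.05748 m³/s = 57.48 L/s.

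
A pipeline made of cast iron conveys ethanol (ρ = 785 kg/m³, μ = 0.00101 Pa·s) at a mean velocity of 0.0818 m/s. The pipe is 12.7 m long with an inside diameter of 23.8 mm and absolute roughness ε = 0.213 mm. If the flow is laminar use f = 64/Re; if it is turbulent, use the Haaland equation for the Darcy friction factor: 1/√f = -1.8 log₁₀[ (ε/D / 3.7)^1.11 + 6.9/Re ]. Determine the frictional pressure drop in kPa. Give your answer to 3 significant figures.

Reynolds number Re = ρVD/μ = 785 · 0.0818 · 0.0238 / 0.00101 = 1513.
Re < 2300 → laminar flow, so f = 64/Re = 64/1513 = 0.0423 (the turbulent correlation is not needed).
Darcy-Weisbach: ΔP = f(L/D)(ρV²/2) = 0.0423·(12.7/0.0238)·(785·0.0818²/2) = 0.0423·533.6·2.626 = 59.28 Pa.
ΔP = 59.28 Pa = 0.0593 kPa.

ΔP ≈ 0.0593 kPa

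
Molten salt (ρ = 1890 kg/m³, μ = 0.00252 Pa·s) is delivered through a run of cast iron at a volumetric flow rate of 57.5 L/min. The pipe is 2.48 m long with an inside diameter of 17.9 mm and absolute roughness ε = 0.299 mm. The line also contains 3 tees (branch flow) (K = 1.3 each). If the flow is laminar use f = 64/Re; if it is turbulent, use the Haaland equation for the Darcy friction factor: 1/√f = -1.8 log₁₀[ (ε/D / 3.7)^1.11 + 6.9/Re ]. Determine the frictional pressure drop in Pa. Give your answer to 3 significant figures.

Q = 57.5 L/min = 57.5/60000 = 0.0009583 m³/s.
Cross-sectional area A = πD²/4 = π(0.0179)²/4 = 0.0002516 m²; mean velocity V = Q/A = 0.0009583/0.0002516 = 3.808 m/s.
Reynolds number Re = ρVD/μ = 1890 · 3.808 · 0.0179 / 0.00252 = 5.113e+04.
Re > 4000 → turbulent. Relative roughness ε/D = 0.000299/0.0179 = 0.0167. Haaland: 1/√f = -1.8 log₁₀[(0.0167/3.7)^1.11 + 6.9/5.113e+04] = -1.8 log₁₀[0.00249 + 0.000135] = 4.645, so f = 0.04635.
Total minor-loss coefficient ΣK = 3·1.3 = 3.9.
ΔP = [f·L/D + ΣK]·(ρV²/2) = [0.04635·2.48/0.0179 + 3.9]·(1890·3.808²/2) = [6.422 + 3.9]·1.37e+04 = 1.415e+05 Pa.

ΔP ≈ 141000 Pa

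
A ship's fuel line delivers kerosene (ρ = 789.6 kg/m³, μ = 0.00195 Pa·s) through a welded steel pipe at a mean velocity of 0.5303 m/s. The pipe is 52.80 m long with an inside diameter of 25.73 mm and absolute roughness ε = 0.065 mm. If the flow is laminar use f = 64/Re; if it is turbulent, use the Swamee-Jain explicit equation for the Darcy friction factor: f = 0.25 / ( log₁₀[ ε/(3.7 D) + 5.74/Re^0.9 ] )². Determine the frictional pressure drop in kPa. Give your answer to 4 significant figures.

Reynolds number Re = ρVD/μ = 789.6 · 0.5303 · 0.02573 / 0.00195 = 5525.
Re > 4000 → turbulent. Relative roughness ε/D = 6.5e-05/0.02573 = 0.00253. Swamee-Jain: f = 0.25/(log₁₀[0.00253/3.7 + 5.74/5525^0.9])² = 0.25/(log₁₀[0.000683 + 0.00246])² = 0.25/(-2.503)² = 0.03991.
Darcy-Weisbach: ΔP = f(L/D)(ρV²/2) = 0.03991·(52.8/0.02573)·(789.6·0.5303²/2) = 0.03991·2052·111 = 9093 Pa.
ΔP = 9093 Pa = 9.093 kPa.

ΔP ≈ 9.093 kPa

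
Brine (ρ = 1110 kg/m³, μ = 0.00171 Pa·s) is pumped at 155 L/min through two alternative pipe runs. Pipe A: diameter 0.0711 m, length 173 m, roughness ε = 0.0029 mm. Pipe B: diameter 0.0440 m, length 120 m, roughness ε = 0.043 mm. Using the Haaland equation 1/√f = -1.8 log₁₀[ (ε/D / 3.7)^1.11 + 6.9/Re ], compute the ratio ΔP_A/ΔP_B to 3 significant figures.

ΔP_A/ΔP_B ≈ 0.129

Pipe A: V = Q/A = 0.002583/0.00397 = 0.6507 m/s; Re = 3.003e+04; ε/D = 4.08e-05; Haaland → f = 0.02339; ΔP_A = f(L/D)(ρV²/2) = 1.337e+04 Pa.
Pipe B: V = Q/A = 0.002583/0.001521 = 1.699 m/s; Re = 4.852e+04; ε/D = 0.000977; Haaland → f = 0.02376; ΔP_B = f(L/D)(ρV²/2) = 1.038e+05 Pa.
ΔP_A/ΔP_B = 1.337e+04/1.038e+05 = 0.129.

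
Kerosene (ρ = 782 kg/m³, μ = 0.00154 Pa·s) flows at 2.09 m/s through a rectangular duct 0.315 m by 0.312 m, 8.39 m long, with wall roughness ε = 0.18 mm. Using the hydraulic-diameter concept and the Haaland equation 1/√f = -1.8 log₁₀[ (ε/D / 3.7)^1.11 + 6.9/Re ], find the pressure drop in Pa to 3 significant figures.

Hydraulic diameter D_h = 4A/P = 4·(0.315·0.312)/(2·(0.315+0.312)) = 0.3931/1.254 = 0.3135 m.
Re = ρVD_h/μ = 782·2.09·0.3135/0.00154 = 3.327e+05.
ε/D_h = 0.00018/0.3135 = 0.000574; Haaland gives 1/√f = -1.8 log₁₀[5.91e-05+2.07e-05] = 7.376, so f = 0.01838.
ΔP = f(L/D_h)(ρV²/2) = 0.01838·8.39/0.3135·1708 = 840.2 Pa.

ΔP ≈ 840 Pa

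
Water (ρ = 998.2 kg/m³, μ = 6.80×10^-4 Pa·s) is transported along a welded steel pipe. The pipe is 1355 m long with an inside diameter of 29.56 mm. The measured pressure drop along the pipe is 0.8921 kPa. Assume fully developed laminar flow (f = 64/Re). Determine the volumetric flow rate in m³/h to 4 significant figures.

For laminar flow, f = 64/Re with Re = ρVD/μ, so Darcy-Weisbach reduces to ΔP = 32μLV/D². Solving for V: V = ΔP·D²/(32μL) = 892.1·(0.02956)²/(32·0.00068·1355) = 0.02644 m/s.
Check: Re = ρVD/μ = 998.2·0.02644·0.02956/0.00068 = 1147 < 2300, so the laminar assumption holds.
Q = V·A = 0.02644·(π/4·0.02956²) = 1.814e-05 m³/s = 0.06532 m³/h.

Q ≈ 0.06532 m³/h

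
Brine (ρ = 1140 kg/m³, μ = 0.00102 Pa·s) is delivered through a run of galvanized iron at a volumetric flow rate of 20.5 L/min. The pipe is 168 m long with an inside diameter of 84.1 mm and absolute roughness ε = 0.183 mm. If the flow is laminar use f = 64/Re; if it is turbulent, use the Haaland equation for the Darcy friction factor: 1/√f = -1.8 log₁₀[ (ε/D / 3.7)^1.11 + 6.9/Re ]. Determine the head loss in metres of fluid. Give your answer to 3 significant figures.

Q = 20.5 L/min = 20.5/60000 = 0.0003417 m³/s.
Cross-sectional area A = πD²/4 = π(0.0841)²/4 = 0.005555 m²; mean velocity V = Q/A = 0.0003417/0.005555 = 0.06151 m/s.
Reynolds number Re = ρVD/μ = 1140 · 0.06151 · 0.0841 / 0.00102 = 5781.
Re > 4000 → turbulent. Relative roughness ε/D = 0.000183/0.0841 = 0.00218. Haaland: 1/√f = -1.8 log₁₀[(0.00218/3.7)^1.11 + 6.9/5781] = -1.8 log₁₀[0.000259 + 0.00119] = 5.108, so f = 0.03833.
Darcy-Weisbach: ΔP = f(L/D)(ρV²/2) = 0.03833·(168/0.0841)·(1140·0.06151²/2) = 0.03833·1998·2.156 = 165.1 Pa.
Head loss h_f = ΔP/(ρg) = 165.1/(1140·9.81) = 0.0148 m.

h_f ≈ 0.0148 m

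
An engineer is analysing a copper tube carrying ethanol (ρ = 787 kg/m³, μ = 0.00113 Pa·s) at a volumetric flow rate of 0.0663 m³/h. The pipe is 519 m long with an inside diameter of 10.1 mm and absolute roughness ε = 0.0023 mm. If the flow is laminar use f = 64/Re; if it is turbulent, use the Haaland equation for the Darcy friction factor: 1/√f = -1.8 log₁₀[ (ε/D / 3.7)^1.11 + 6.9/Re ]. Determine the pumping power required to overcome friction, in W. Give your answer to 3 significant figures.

Q = 0.0663 m³/h = 0.0663/3600 = 1.842e-05 m³/s.
Cross-sectional area A = πD²/4 = π(0.0101)²/4 = 8.012e-05 m²; mean velocity V = Q/A = 1.842e-05/8.012e-05 = 0.2299 m/s.
Reynolds number Re = ρVD/μ = 787 · 0.2299 · 0.0101 / 0.00113 = 1617.
Re < 2300 → laminar flow, so f = 64/Re = 64/1617 = 0.03958 (the turbulent correlation is not needed).
Darcy-Weisbach: ΔP = f(L/D)(ρV²/2) = 0.03958·(519/0.0101)·(787·0.2299²/2) = 0.03958·5.139e+04·20.79 = 4.229e+04 Pa.
Pumping power P = QΔP = 1.842e-05·4.229e+04 = 0.7788 W = 0.779 W.

P ≈ 0.779 W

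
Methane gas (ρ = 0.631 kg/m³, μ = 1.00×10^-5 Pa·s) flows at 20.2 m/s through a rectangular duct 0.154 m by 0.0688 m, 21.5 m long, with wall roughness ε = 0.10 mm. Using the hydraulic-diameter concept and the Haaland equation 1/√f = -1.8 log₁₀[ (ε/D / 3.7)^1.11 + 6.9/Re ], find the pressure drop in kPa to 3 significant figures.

ΔP ≈ 0.634 kPa

Hydraulic diameter D_h = 4A/P = 4·(0.154·0.0688)/(2·(0.154+0.0688)) = 0.04238/0.4456 = 0.09511 m.
Re = ρVD_h/μ = 0.631·20.2·0.09511/1e-05 = 1.212e+05.
ε/D_h = 0.0001/0.09511 = 0.00105; Haaland gives 1/√f = -1.8 log₁₀[0.000116+5.69e-05] = 6.773, so f = 0.0218.
ΔP = f(L/D_h)(ρV²/2) = 0.0218·21.5/0.09511·128.7 = 634.4 Pa.
ΔP = 0.634 kPa.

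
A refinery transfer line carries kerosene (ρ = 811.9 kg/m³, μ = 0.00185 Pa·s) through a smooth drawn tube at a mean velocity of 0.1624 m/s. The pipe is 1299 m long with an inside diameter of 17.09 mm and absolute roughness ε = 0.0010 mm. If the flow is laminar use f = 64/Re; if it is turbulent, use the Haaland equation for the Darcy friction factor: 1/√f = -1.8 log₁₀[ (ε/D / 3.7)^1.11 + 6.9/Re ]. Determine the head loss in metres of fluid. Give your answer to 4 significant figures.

Reynolds number Re = ρVD/μ = 811.9 · 0.1624 · 0.01709 / 0.00185 = 1218.
Re < 2300 → laminar flow, so f = 64/Re = 64/1218 = 0.05254 (the turbulent correlation is not needed).
Darcy-Weisbach: ΔP = f(L/D)(ρV²/2) = 0.05254·(1299/0.01709)·(811.9·0.1624²/2) = 0.05254·7.601e+04·10.71 = 4.276e+04 Pa.
Head loss h_f = ΔP/(ρg) = 4.276e+04/(811.9·9.81) = 5.369 m.

h_f ≈ 5.369 m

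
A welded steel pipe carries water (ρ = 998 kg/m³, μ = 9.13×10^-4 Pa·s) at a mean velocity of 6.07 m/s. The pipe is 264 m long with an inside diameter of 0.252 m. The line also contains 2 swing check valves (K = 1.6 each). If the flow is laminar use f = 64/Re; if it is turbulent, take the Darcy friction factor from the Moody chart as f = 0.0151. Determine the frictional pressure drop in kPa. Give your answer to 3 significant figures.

Reynolds number Re = ρVD/μ = 998 · 6.07 · 0.252 / 0.000913 = 1.672e+06.
Re > 4000 → turbulent; use the Moody-chart value f = 0.0151.
Total minor-loss coefficient ΣK = 2·1.6 = 3.2.
ΔP = [f·L/D + ΣK]·(ρV²/2) = [0.0151·264/0.252 + 3.2]·(998·6.07²/2) = [15.82 + 3.2]·1.839e+04 = 3.497e+05 Pa.
ΔP = 3.497e+05 Pa = 350 kPa.

ΔP ≈ 350 kPa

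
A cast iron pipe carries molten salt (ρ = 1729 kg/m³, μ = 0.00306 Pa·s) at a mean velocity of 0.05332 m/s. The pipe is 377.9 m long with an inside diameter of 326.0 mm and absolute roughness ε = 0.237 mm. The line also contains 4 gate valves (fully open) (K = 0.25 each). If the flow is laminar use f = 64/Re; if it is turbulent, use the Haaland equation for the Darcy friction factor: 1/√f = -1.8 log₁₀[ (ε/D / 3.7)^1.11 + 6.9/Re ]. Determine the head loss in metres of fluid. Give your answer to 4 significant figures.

h_f ≈ 0.005511 m

Reynolds number Re = ρVD/μ = 1729 · 0.05332 · 0.326 / 0.00306 = 9822.
Re > 4000 → turbulent. Relative roughness ε/D = 0.000237/0.326 = 0.000727. Haaland: 1/√f = -1.8 log₁₀[(0.000727/3.7)^1.11 + 6.9/9822] = -1.8 log₁₀[7.68e-05 + 0.000703] = 5.595, so f = 0.03195.
Total minor-loss coefficient ΣK = 4·0.25 = 1.
ΔP = [f·L/D + ΣK]·(ρV²/2) = [0.03195·377.9/0.326 + 1]·(1729·0.05332²/2) = [37.03 + 1]·2.458 = 93.48 Pa.
Head loss h_f = ΔP/(ρg) = 93.48/(1729·9.81) = 0.005511 m.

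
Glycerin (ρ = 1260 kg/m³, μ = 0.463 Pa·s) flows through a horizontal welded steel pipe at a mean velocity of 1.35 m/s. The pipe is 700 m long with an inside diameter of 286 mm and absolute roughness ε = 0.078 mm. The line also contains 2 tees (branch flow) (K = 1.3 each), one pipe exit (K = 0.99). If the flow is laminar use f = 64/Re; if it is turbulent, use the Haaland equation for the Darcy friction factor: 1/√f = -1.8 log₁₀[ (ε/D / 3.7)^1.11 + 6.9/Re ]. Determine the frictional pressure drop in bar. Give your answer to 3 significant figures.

Reynolds number Re = ρVD/μ = 1260 · 1.35 · 0.286 / 0.463 = 1051.
Re < 2300 → laminar flow, so f = 64/Re = 64/1051 = 0.06091 (the turbulent correlation is not needed).
Total minor-loss coefficient ΣK = 2·1.3 + 1·0.99 = 3.59.
ΔP = [f·L/D + ΣK]·(ρV²/2) = [0.06091·700/0.286 + 3.59]·(1260·1.35²/2) = [149.1 + 3.59]·1148 = 1.753e+05 Pa.
ΔP = 1.753e+05 Pa = 1.75 bar.

ΔP ≈ 1.75 bar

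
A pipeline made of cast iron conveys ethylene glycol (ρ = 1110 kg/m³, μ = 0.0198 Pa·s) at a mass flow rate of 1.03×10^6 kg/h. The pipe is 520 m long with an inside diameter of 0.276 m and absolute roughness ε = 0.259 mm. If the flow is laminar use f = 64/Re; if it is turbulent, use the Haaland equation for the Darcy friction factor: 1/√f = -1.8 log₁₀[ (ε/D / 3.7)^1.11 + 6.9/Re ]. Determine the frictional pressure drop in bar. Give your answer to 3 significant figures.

ṁ = 1.03×10^6 kg/h = 1.03×10^6/3600 = 286.1 kg/s.
A = πD²/4 = π(0.276)²/4 = 0.05983 m²; mean velocity V = ṁ/(ρA) = 286.1/(1110 · 0.05983) = 4.308 m/s.
Reynolds number Re = ρVD/μ = 1110 · 4.308 · 0.276 / 0.0198 = 6.666e+04.
Re > 4000 → turbulent. Relative roughness ε/D = 0.000259/0.276 = 0.000938. Haaland: 1/√f = -1.8 log₁₀[(0.000938/3.7)^1.11 + 6.9/6.666e+04] = -1.8 log₁₀[0.000102 + 0.000104] = 6.637, so f = 0.0227.
Darcy-Weisbach: ΔP = f(L/D)(ρV²/2) = 0.0227·(520/0.276)·(1110·4.308²/2) = 0.0227·1884·1.03e+04 = 4.406e+05 Pa.
ΔP = 4.406e+05 Pa = 4.41 bar.

ΔP ≈ 4.41 bar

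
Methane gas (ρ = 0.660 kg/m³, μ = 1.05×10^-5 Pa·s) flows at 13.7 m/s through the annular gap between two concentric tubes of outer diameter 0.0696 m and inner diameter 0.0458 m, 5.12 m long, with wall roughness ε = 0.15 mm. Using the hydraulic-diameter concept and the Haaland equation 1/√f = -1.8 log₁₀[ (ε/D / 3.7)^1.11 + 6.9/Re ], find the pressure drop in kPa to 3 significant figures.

Hydraulic diameter D_h = 4A/P = D_o - D_i = 0.0696 - 0.0458 = 0.0238 m.
Re = ρVD_h/μ = 0.66·13.7·0.0238/1.05e-05 = 2.05e+04.
ε/D_h = 0.00015/0.0238 = 0.0063; Haaland gives 1/√f = -1.8 log₁₀[0.000845+0.000337] = 5.27, so f = 0.03601.
ΔP = f(L/D_h)(ρV²/2) = 0.03601·5.12/0.0238·61.94 = 479.8 Pa.
ΔP = 0.480 kPa.

ΔP ≈ 0.480 kPa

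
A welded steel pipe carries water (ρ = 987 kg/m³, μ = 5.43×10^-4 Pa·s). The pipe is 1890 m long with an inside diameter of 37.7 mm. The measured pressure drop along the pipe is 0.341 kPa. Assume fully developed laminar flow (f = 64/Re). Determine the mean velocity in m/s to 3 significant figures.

V ≈ 0.0148 m/s

For laminar flow, f = 64/Re with Re = ρVD/μ, so Darcy-Weisbach reduces to ΔP = 32μLV/D². Solving for V: V = ΔP·D²/(32μL) = 341·(0.0377)²/(32·0.000543·1890) = 0.01476 m/s.
Check: Re = ρVD/μ = 987·0.01476·0.0377/0.000543 = 1011 < 2300, so the laminar assumption holds.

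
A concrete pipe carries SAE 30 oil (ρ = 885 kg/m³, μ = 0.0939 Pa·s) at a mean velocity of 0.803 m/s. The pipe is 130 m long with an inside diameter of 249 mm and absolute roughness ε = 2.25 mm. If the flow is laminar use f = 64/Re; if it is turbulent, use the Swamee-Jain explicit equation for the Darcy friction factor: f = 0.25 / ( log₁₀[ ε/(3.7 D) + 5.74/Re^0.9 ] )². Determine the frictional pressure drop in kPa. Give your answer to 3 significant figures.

Reynolds number Re = ρVD/μ = 885 · 0.803 · 0.249 / 0.0939 = 1884.
Re < 2300 → laminar flow, so f = 64/Re = 64/1884 = 0.03396 (the turbulent correlation is not needed).
Darcy-Weisbach: ΔP = f(L/D)(ρV²/2) = 0.03396·(130/0.249)·(885·0.803²/2) = 0.03396·522.1·285.3 = 5059 Pa.
ΔP = 5059 Pa = 5.06 kPa.

ΔP ≈ 5.06 kPa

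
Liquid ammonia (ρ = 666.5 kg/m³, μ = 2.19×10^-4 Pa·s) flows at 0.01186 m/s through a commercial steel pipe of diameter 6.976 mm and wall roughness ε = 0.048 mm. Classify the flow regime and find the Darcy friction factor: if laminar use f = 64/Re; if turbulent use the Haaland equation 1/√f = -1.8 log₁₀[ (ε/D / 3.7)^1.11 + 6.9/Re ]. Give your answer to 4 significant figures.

f ≈ 0.2542

Re = ρVD/μ = 666.5·0.01186·0.006976/0.000219 = 251.8.
Re < 2300 → laminar, so f = 64/Re = 0.2542 (roughness is irrelevant in laminar flow).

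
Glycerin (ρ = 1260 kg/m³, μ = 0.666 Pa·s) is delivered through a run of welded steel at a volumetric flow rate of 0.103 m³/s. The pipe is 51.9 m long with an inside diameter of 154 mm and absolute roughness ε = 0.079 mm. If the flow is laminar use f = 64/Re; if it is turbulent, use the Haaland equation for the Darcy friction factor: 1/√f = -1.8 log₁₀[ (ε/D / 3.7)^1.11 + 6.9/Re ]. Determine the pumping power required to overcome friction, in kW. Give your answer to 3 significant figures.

Cross-sectional area A = πD²/4 = π(0.154)²/4 = 0.01863 m²; mean velocity V = Q/A = 0.103/0.01863 = 5.53 m/s.
Reynolds number Re = ρVD/μ = 1260 · 5.53 · 0.154 / 0.666 = 1611.
Re < 2300 → laminar flow, so f = 64/Re = 64/1611 = 0.03972 (the turbulent correlation is not needed).
Darcy-Weisbach: ΔP = f(L/D)(ρV²/2) = 0.03972·(51.9/0.154)·(1260·5.53²/2) = 0.03972·337·1.926e+04 = 2.579e+05 Pa.
Pumping power P = QΔP = 0.103·2.579e+05 = 26560 W = 26.6 kW.

P ≈ 26.6 kW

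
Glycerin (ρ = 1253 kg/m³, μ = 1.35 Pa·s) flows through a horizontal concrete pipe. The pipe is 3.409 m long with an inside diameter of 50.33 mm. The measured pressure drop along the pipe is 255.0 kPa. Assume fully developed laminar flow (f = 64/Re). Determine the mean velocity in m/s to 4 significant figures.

For laminar flow, f = 64/Re with Re = ρVD/μ, so Darcy-Weisbach reduces to ΔP = 32μLV/D². Solving for V: V = ΔP·D²/(32μL) = 2.55e+05·(0.05033)²/(32·1.35·3.409) = 4.386 m/s.
Check: Re = ρVD/μ = 1253·4.386·0.05033/1.35 = 204.9 < 2300, so the laminar assumption holds.

V ≈ 4.386 m/s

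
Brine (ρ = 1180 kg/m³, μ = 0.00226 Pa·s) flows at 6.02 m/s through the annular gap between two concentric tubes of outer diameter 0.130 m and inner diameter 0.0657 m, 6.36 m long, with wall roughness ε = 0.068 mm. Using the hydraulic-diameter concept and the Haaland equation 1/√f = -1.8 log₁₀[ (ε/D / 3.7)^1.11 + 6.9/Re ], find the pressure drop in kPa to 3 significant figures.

Hydraulic diameter D_h = 4A/P = D_o - D_i = 0.13 - 0.0657 = 0.0643 m.
Re = ρVD_h/μ = 1180·6.02·0.0643/0.00226 = 2.021e+05.
ε/D_h = 6.8e-05/0.0643 = 0.00106; Haaland gives 1/√f = -1.8 log₁₀[0.000116+3.41e-05] = 6.88, so f = 0.02113.
ΔP = f(L/D_h)(ρV²/2) = 0.02113·6.36/0.0643·2.138e+04 = 4.468e+04 Pa.
ΔP = 44.7 kPa.

ΔP ≈ 44.7 kPa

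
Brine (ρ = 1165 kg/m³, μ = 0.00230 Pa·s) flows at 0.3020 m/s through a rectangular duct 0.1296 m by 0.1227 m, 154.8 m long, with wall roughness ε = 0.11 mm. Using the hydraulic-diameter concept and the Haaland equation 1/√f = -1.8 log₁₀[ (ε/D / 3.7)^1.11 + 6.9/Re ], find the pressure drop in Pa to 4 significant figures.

ΔP ≈ 1800 Pa

Hydraulic diameter D_h = 4A/P = 4·(0.1296·0.1227)/(2·(0.1296+0.1227)) = 0.06361/0.5046 = 0.1261 m.
Re = ρVD_h/μ = 1165·0.302·0.1261/0.0023 = 1.928e+04.
ε/D_h = 0.00011/0.1261 = 0.000873; Haaland gives 1/√f = -1.8 log₁₀[9.41e-05+0.000358] = 6.021, so f = 0.02759.
ΔP = f(L/D_h)(ρV²/2) = 0.02759·154.8/0.1261·53.13 = 1800 Pa.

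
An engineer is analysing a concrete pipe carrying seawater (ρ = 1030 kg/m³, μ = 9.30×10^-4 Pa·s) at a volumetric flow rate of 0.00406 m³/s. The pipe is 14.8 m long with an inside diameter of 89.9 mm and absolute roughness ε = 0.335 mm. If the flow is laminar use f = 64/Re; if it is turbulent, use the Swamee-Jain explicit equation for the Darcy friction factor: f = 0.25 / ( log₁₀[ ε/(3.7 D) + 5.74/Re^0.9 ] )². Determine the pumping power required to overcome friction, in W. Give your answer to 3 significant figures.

P ≈ 4.21 W

Cross-sectional area A = πD²/4 = π(0.0899)²/4 = 0.006348 m²; mean velocity V = Q/A = 0.00406/0.006348 = 0.6396 m/s.
Reynolds number Re = ρVD/μ = 1030 · 0.6396 · 0.0899 / 0.00093 = 6.368e+04.
Re > 4000 → turbulent. Relative roughness ε/D = 0.000335/0.0899 = 0.00373. Swamee-Jain: f = 0.25/(log₁₀[0.00373/3.7 + 5.74/6.368e+04^0.9])² = 0.25/(log₁₀[0.00101 + 0.000272])² = 0.25/(-2.893)² = 0.02987.
Darcy-Weisbach: ΔP = f(L/D)(ρV²/2) = 0.02987·(14.8/0.0899)·(1030·0.6396²/2) = 0.02987·164.6·210.7 = 1036 Pa.
Pumping power P = QΔP = 0.00406·1036 = 4.207 W = 4.21 W.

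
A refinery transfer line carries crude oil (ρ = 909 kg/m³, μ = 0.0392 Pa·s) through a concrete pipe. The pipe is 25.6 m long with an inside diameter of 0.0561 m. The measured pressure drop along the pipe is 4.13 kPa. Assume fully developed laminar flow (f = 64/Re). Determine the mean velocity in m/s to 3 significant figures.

V ≈ 0.405 m/s

For laminar flow, f = 64/Re with Re = ρVD/μ, so Darcy-Weisbach reduces to ΔP = 32μLV/D². Solving for V: V = ΔP·D²/(32μL) = 4130·(0.0561)²/(32·0.0392·25.6) = 0.4048 m/s.
Check: Re = ρVD/μ = 909·0.4048·0.0561/0.0392 = 526.6 < 2300, so the laminar assumption holds.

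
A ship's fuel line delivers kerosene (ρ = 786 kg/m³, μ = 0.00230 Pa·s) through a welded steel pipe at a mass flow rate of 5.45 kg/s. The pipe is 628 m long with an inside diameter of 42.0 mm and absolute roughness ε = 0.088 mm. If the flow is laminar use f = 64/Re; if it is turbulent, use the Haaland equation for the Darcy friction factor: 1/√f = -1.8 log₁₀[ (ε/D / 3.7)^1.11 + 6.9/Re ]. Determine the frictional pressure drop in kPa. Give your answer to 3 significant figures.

A = πD²/4 = π(0.042)²/4 = 0.001385 m²; mean velocity V = ṁ/(ρA) = 5.45/(786 · 0.001385) = 5.005 m/s.
Reynolds number Re = ρVD/μ = 786 · 5.005 · 0.042 / 0.0023 = 7.183e+04.
Re > 4000 → turbulent. Relative roughness ε/D = 8.8e-05/0.042 = 0.0021. Haaland: 1/√f = -1.8 log₁₀[(0.0021/3.7)^1.11 + 6.9/7.183e+04] = -1.8 log₁₀[0.000249 + 9.61e-05] = 6.232, so f = 0.02575.
Darcy-Weisbach: ΔP = f(L/D)(ρV²/2) = 0.02575·(628/0.042)·(786·5.005²/2) = 0.02575·1.495e+04·9844 = 3.79e+06 Pa.
ΔP = 3.79e+06 Pa = 3790 kPa.

ΔP ≈ 3790 kPa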